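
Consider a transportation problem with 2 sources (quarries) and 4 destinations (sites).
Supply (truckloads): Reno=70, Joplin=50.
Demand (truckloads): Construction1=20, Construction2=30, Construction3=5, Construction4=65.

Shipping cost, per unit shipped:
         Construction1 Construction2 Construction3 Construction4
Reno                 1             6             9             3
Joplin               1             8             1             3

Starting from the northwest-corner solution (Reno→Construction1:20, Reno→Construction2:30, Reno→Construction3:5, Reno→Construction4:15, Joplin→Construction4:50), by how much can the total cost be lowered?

Current plan cost = 20·1 + 30·6 + 5·9 + 15·3 + 50·3 = 440.
Optimal plan:
  Reno->Construction1: 20 × 1 = 20
  Reno->Construction2: 30 × 6 = 180
  Reno->Construction4: 20 × 3 = 60
  Joplin->Construction3: 5 × 1 = 5
  Joplin->Construction4: 45 × 3 = 135
Optimal cost = 400.
Saving = 440 − 400 = 40.

40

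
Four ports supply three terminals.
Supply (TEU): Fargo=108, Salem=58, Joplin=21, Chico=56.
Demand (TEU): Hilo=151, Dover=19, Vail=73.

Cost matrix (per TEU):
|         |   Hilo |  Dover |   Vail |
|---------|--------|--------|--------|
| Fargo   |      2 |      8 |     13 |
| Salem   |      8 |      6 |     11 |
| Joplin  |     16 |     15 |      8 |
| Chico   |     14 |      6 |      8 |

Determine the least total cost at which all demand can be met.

Optimal allocation:
  Fargo–Hilo: 108 × 2 = 216
  Salem–Hilo: 43 × 8 = 344
  Salem–Dover: 15 × 6 = 90
  Joplin–Vail: 21 × 8 = 168
  Chico–Dover: 4 × 6 = 24
  Chico–Vail: 52 × 8 = 416
Total = 216 + 344 + 90 + 168 + 24 + 416 = 1258.
(Supply check: Fargo ships 108; Salem ships 58; Joplin ships 21; Chico ships 56.)

1258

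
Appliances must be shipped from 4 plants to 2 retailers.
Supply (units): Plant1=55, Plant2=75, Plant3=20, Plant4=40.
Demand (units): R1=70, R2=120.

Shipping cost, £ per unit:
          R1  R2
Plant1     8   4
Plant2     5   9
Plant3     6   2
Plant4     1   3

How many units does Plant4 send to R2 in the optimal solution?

The minimum-cost plan:
  Plant1–R2: 55 × £4 = £220
  Plant2–R1: 70 × £5 = £350
  Plant2–R2: 5 × £9 = £45
  Plant3–R2: 20 × £2 = £40
  Plant4–R2: 40 × £3 = £120
Total cost = £775.
So Plant4→R2 carries 40 units.

40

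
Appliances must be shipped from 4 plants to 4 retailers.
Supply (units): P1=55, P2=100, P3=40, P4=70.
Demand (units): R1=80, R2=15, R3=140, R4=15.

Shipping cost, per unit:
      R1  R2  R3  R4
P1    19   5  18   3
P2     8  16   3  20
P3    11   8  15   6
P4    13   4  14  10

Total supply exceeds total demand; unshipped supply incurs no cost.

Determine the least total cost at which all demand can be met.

1980

One minimum-cost allocation:
  P1 to R2: 15 × 5 = 75
  P1 to R3: 10 × 18 = 180
  P1 to R4: 15 × 3 = 45
  P2 to R3: 100 × 3 = 300
  P3 to R1: 40 × 11 = 440
  P4 to R1: 40 × 13 = 520
  P4 to R3: 30 × 14 = 420
Total = 75 + 180 + 45 + 300 + 440 + 520 + 420 = 1980.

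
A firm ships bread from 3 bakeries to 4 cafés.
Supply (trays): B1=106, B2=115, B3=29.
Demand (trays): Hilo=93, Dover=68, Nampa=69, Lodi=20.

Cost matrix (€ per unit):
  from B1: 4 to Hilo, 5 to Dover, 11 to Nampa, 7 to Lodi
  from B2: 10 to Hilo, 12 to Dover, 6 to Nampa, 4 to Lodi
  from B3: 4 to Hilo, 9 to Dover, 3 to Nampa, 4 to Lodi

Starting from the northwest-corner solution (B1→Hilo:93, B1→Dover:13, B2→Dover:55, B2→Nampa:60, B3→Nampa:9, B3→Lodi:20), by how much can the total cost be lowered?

202

Current plan cost = 93·4 + 13·5 + 55·12 + 60·6 + 9·3 + 20·4 = €1564.
Optimal plan:
  B1–Hilo: 38 trays
  B1–Dover: 68 trays
  B2–Hilo: 26 trays
  B2–Nampa: 69 trays
  B2–Lodi: 20 trays
  B3–Hilo: 29 trays
Optimal cost = €1362.
Saving = 1564 − 1362 = €202.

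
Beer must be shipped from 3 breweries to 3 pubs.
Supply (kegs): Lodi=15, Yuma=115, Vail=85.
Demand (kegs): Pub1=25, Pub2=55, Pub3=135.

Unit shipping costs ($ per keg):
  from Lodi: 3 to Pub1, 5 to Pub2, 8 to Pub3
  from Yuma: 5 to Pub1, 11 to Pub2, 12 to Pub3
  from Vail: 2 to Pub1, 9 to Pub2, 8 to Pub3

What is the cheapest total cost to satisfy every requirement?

Optimal allocation:
  Lodi->Pub2: 15 × $5 = $75
  Yuma->Pub1: 25 × $5 = $125
  Yuma->Pub2: 40 × $11 = $440
  Yuma->Pub3: 50 × $12 = $600
  Vail->Pub3: 85 × $8 = $680
Total = 75 + 125 + 440 + 600 + 680 = $1920.

1920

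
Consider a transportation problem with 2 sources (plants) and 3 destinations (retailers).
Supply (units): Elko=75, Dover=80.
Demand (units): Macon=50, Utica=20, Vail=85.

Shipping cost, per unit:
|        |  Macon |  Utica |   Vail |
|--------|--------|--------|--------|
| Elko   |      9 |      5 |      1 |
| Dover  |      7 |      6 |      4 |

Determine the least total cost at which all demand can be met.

585

A cheapest plan:
  Elko→Vail: 75 × 1 = 75
  Dover→Macon: 50 × 7 = 350
  Dover→Utica: 20 × 6 = 120
  Dover→Vail: 10 × 4 = 40
Total = 75 + 350 + 120 + 40 = 585.
(Supply check: Elko ships 75; Dover ships 80.)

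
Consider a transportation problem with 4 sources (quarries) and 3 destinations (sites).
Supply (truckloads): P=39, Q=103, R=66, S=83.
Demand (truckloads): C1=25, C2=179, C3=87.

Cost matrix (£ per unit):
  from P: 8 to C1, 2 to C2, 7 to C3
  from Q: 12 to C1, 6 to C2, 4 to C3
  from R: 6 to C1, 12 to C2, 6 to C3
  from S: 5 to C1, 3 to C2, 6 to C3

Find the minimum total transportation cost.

1249

An optimal shipping plan:
  P–C2: 39 truckloads
  Q–C2: 57 truckloads
  Q–C3: 46 truckloads
  R–C1: 25 truckloads
  R–C3: 41 truckloads
  S–C2: 83 truckloads
Total cost = £1249.
(Supply check: P ships 39; Q ships 103; R ships 66; S ships 83.)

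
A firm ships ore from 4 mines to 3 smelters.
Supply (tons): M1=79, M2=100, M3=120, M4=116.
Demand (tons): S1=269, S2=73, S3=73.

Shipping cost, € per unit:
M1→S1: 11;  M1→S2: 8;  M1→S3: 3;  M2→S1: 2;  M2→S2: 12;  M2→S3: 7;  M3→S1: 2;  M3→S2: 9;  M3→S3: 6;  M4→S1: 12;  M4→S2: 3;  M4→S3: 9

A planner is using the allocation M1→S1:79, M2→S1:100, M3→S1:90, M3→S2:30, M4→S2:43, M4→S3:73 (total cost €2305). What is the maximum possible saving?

Current plan cost = 79·11 + 100·2 + 90·2 + 30·9 + 43·3 + 73·9 = €2305.
Optimal plan:
  M1→S1: 6 × €11 = €66
  M1→S3: 73 × €3 = €219
  M2→S1: 100 × €2 = €200
  M3→S1: 120 × €2 = €240
  M4→S1: 43 × €12 = €516
  M4→S2: 73 × €3 = €219
Optimal cost = €1460.
Saving = 2305 − 1460 = €845.

845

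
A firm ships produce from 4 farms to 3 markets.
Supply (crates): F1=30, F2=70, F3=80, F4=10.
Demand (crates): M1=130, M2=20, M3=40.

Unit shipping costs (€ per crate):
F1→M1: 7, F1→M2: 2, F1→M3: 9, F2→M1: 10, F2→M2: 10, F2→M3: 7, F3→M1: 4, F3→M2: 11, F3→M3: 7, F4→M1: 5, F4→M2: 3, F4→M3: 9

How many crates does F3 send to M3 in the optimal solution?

The minimum-cost plan:
  F1->M1: 10 × €7 = €70
  F1->M2: 20 × €2 = €40
  F2->M1: 30 × €10 = €300
  F2->M3: 40 × €7 = €280
  F3->M1: 80 × €4 = €320
  F4->M1: 10 × €5 = €50
Total cost = €1060.
The route F3→M3 is not used.

0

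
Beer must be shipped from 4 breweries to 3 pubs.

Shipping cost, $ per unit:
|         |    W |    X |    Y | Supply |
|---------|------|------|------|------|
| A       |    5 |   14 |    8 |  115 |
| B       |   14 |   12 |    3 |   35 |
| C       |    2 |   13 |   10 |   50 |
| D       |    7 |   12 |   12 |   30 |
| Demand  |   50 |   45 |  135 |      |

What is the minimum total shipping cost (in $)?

Optimal allocation:
  A->X: 15 × $14 = $210
  A->Y: 100 × $8 = $800
  B->Y: 35 × $3 = $105
  C->W: 50 × $2 = $100
  D->X: 30 × $12 = $360
Total = 210 + 800 + 105 + 100 + 360 = $1575.

1575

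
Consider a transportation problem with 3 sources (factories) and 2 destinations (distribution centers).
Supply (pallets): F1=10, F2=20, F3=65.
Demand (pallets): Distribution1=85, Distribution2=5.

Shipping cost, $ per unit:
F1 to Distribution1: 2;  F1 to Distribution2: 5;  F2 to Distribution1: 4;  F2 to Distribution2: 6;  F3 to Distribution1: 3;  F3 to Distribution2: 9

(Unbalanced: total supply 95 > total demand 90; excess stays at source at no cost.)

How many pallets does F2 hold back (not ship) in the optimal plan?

5

Minimum-cost shipments:
  F1–Distribution1: 10 × $2 = $20
  F2–Distribution1: 10 × $4 = $40
  F2–Distribution2: 5 × $6 = $30
  F3–Distribution1: 65 × $3 = $195
Total cost = $285.
F2 ships 15 of its 20, leaving 5.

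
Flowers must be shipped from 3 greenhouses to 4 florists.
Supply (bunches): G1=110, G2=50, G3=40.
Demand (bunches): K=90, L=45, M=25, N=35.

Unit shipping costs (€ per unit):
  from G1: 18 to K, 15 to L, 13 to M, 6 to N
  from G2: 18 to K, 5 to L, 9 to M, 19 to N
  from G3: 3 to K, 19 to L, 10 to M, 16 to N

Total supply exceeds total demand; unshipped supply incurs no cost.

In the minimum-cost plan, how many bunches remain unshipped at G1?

An optimal plan:
  G1 to K: 50 × €18 = €900
  G1 to M: 20 × €13 = €260
  G1 to N: 35 × €6 = €210
  G2 to L: 45 × €5 = €225
  G2 to M: 5 × €9 = €45
  G3 to K: 40 × €3 = €120
Total cost = €1760.
G1 ships 105 of its 110, leaving 5.

5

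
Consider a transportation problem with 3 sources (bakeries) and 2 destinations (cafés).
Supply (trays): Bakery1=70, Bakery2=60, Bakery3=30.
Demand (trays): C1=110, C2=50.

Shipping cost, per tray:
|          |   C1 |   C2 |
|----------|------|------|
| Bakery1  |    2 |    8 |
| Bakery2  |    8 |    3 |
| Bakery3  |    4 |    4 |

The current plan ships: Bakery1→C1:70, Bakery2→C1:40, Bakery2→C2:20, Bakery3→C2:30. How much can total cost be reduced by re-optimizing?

Current plan cost = 70·2 + 40·8 + 20·3 + 30·4 = 640.
Optimal plan:
  Bakery1–C1: 70 × 2 = 140
  Bakery2–C1: 10 × 8 = 80
  Bakery2–C2: 50 × 3 = 150
  Bakery3–C1: 30 × 4 = 120
Optimal cost = 490.
Saving = 640 − 490 = 150.

150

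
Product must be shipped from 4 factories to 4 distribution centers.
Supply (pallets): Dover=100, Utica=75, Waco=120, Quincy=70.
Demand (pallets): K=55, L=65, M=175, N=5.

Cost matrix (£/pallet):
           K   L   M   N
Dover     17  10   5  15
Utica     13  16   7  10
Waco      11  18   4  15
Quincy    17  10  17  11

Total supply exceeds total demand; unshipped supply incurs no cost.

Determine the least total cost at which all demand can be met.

Optimal allocation:
  Dover–M: 100 × £5 = £500
  Utica–K: 10 × £13 = £130
  Utica–N: 5 × £10 = £50
  Waco–K: 45 × £11 = £495
  Waco–M: 75 × £4 = £300
  Quincy–L: 65 × £10 = £650
Total = 500 + 130 + 50 + 495 + 300 + 650 = £2125.

2125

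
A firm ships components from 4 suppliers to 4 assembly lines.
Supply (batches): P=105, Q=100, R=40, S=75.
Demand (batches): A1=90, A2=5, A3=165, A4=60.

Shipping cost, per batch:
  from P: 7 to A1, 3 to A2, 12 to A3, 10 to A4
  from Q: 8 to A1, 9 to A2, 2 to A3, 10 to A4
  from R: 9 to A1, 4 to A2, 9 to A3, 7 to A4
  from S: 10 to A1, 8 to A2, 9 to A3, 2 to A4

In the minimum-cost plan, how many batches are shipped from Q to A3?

The minimum-cost plan:
  P to A1: 90 × 7 = 630
  P to A2: 5 × 3 = 15
  P to A3: 10 × 12 = 120
  Q to A3: 100 × 2 = 200
  R to A3: 40 × 9 = 360
  S to A3: 15 × 9 = 135
  S to A4: 60 × 2 = 120
Total cost = 1580.
So Q→A3 carries 100 batches.

100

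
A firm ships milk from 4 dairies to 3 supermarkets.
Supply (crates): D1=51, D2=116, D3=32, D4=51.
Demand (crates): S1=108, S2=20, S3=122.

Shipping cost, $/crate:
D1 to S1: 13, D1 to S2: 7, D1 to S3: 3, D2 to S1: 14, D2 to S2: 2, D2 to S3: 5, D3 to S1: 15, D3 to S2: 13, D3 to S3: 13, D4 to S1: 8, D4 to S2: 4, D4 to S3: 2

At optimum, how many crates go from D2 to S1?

Solving gives:
  D1→S3: 51 × $3 = $153
  D2→S1: 25 × $14 = $350
  D2→S2: 20 × $2 = $40
  D2→S3: 71 × $5 = $355
  D3→S1: 32 × $15 = $480
  D4→S1: 51 × $8 = $408
Total cost = $1786.
So D2→S1 carries 25 crates.

25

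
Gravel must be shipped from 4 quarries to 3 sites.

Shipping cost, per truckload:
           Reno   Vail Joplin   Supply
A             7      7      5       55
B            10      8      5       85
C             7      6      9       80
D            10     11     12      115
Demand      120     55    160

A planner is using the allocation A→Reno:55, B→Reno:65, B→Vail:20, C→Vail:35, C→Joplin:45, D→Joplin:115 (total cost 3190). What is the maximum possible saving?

Current plan cost = 55·7 + 65·10 + 20·8 + 35·6 + 45·9 + 115·12 = 3190.
Optimal plan:
  A to Joplin: 55 × 5 = 275
  B to Joplin: 85 × 5 = 425
  C to Reno: 25 × 7 = 175
  C to Vail: 55 × 6 = 330
  D to Reno: 95 × 10 = 950
  D to Joplin: 20 × 12 = 240
Optimal cost = 2395.
Saving = 3190 − 2395 = 795.

795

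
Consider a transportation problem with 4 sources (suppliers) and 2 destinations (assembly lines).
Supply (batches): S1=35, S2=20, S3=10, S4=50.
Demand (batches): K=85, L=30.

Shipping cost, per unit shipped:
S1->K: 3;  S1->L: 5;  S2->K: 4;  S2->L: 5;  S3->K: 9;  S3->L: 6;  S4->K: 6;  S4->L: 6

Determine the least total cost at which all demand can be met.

545

One minimum-cost allocation:
  S1→K: 35 × 3 = 105
  S2→K: 20 × 4 = 80
  S3→L: 10 × 6 = 60
  S4→K: 30 × 6 = 180
  S4→L: 20 × 6 = 120
Total = 105 + 80 + 60 + 180 + 120 = 545.
(Supply check: S1 ships 35; S2 ships 20; S3 ships 10; S4 ships 50.)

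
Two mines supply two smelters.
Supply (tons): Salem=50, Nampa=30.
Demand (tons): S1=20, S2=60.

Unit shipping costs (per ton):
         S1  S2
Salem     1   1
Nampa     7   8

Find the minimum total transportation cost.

An optimal shipping plan:
  Salem->S2: 50 × 1 = 50
  Nampa->S1: 20 × 7 = 140
  Nampa->S2: 10 × 8 = 80
Total = 50 + 140 + 80 = 270.

270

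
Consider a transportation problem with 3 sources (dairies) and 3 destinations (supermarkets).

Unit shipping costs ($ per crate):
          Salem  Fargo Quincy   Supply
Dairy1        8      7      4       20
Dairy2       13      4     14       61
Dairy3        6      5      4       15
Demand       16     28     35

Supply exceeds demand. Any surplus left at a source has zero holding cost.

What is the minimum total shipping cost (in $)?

Optimal allocation:
  Dairy1→Quincy: 20 × $4 = $80
  Dairy2→Salem: 16 × $13 = $208
  Dairy2→Fargo: 28 × $4 = $112
  Dairy3→Quincy: 15 × $4 = $60
Total = 80 + 208 + 112 + 60 = $460.

460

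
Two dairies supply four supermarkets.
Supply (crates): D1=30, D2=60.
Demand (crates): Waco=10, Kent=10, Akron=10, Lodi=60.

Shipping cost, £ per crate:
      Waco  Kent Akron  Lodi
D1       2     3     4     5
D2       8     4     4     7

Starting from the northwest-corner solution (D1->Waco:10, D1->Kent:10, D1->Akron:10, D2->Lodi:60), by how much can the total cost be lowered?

30

Current plan cost = 10·2 + 10·3 + 10·4 + 60·7 = £510.
Optimal plan:
  D1→Waco: 10 crates
  D1→Lodi: 20 crates
  D2→Kent: 10 crates
  D2→Akron: 10 crates
  D2→Lodi: 40 crates
Optimal cost = £480.
Saving = 510 − 480 = £30.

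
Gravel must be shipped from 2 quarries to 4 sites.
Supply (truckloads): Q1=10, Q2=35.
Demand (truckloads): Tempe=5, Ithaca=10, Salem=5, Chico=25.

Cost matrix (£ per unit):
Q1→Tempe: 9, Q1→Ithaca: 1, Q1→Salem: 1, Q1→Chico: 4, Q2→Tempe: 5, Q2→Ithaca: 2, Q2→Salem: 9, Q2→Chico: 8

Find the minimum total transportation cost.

230

An optimal shipping plan:
  Q1→Salem: 5 × £1 = £5
  Q1→Chico: 5 × £4 = £20
  Q2→Tempe: 5 × £5 = £25
  Q2→Ithaca: 10 × £2 = £20
  Q2→Chico: 20 × £8 = £160
Total = 5 + 20 + 25 + 20 + 160 = £230.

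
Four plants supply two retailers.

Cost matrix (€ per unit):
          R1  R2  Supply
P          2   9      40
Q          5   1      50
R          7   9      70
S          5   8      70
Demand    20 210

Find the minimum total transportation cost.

A cheapest plan:
  P->R1: 20 × €2 = €40
  P->R2: 20 × €9 = €180
  Q->R2: 50 × €1 = €50
  R->R2: 70 × €9 = €630
  S->R2: 70 × €8 = €560
Total = 40 + 180 + 50 + 630 + 560 = €1460.

1460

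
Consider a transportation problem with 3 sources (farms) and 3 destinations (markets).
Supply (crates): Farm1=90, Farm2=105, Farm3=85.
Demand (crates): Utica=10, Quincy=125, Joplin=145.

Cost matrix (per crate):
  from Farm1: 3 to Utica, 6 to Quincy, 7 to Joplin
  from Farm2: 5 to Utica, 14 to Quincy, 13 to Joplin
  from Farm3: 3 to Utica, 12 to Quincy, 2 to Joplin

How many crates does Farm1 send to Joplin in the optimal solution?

Optimal shipments:
  Farm1→Quincy: 90 × 6 = 540
  Farm2→Utica: 10 × 5 = 50
  Farm2→Quincy: 35 × 14 = 490
  Farm2→Joplin: 60 × 13 = 780
  Farm3→Joplin: 85 × 2 = 170
Total cost = 2030.
The route Farm1→Joplin is not used.

0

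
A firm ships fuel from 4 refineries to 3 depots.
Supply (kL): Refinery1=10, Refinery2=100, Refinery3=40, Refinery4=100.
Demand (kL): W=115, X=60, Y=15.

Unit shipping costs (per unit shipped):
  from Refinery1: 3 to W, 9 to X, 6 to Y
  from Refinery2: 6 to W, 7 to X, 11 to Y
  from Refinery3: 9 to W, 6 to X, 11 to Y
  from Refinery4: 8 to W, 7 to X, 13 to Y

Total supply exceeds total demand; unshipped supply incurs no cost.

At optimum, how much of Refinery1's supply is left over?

0

Minimum-cost shipments:
  Refinery1–Y: 10 × 6 = 60
  Refinery2–W: 100 × 6 = 600
  Refinery3–X: 35 × 6 = 210
  Refinery3–Y: 5 × 11 = 55
  Refinery4–W: 15 × 8 = 120
  Refinery4–X: 25 × 7 = 175
Total cost = 1220.
Refinery1 ships 10 of its 10, leaving 0.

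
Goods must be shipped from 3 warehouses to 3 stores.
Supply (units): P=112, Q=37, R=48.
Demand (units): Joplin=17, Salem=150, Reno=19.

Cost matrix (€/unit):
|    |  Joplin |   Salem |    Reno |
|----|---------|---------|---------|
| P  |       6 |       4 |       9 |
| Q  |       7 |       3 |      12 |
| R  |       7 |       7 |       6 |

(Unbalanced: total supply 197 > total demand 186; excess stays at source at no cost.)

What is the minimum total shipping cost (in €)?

Optimal allocation:
  P→Salem: 112 × €4 = €448
  Q→Salem: 37 × €3 = €111
  R→Joplin: 17 × €7 = €119
  R→Salem: 1 × €7 = €7
  R→Reno: 19 × €6 = €114
Total = 448 + 111 + 119 + 7 + 114 = €799.

799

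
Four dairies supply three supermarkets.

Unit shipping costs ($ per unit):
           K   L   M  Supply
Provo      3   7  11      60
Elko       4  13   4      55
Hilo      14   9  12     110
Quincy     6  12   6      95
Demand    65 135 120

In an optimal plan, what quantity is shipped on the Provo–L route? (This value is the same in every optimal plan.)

Solving gives:
  Provo→K: 35 × $3 = $105
  Provo→L: 25 × $7 = $175
  Elko→K: 30 × $4 = $120
  Elko→M: 25 × $4 = $100
  Hilo→L: 110 × $9 = $990
  Quincy→M: 95 × $6 = $570
Total cost = $2060.
So Provo→L carries 25 crates.

25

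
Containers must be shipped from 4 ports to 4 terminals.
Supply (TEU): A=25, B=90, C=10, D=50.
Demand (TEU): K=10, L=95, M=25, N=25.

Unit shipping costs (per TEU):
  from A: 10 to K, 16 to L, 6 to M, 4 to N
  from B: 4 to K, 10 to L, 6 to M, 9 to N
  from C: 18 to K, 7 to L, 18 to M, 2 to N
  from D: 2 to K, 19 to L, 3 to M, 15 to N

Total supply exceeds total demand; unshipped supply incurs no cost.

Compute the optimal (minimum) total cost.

1115

An optimal shipping plan:
  A->N: 25 × 4 = 100
  B->L: 85 × 10 = 850
  C->L: 10 × 7 = 70
  D->K: 10 × 2 = 20
  D->M: 25 × 3 = 75
Total = 100 + 850 + 70 + 20 + 75 = 1115.
(Supply check: A ships 25; B ships 85; C ships 10; D ships 35.)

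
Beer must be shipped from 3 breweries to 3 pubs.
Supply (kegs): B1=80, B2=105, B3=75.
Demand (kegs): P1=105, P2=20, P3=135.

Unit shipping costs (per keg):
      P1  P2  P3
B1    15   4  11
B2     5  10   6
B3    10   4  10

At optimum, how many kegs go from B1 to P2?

The minimum-cost plan:
  B1–P2: 20 × 4 = 80
  B1–P3: 60 × 11 = 660
  B2–P1: 105 × 5 = 525
  B3–P3: 75 × 10 = 750
Total cost = 2015.
So B1→P2 carries 20 kegs.

20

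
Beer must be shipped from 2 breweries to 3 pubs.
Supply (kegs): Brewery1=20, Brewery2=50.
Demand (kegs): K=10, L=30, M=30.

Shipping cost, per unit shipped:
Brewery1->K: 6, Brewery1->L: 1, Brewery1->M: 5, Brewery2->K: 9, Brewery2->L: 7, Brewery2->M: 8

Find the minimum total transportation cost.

420

One minimum-cost allocation:
  Brewery1->L: 20 × 1 = 20
  Brewery2->K: 10 × 9 = 90
  Brewery2->L: 10 × 7 = 70
  Brewery2->M: 30 × 8 = 240
Total = 20 + 90 + 70 + 240 = 420.
(Supply check: Brewery1 ships 20; Brewery2 ships 50.)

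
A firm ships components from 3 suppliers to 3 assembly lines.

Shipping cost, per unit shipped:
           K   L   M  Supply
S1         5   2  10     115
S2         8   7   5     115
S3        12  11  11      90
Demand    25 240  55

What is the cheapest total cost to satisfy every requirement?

1940

A cheapest plan:
  S1→L: 115 × 2 = 230
  S2→L: 60 × 7 = 420
  S2→M: 55 × 5 = 275
  S3→K: 25 × 12 = 300
  S3→L: 65 × 11 = 715
Total = 230 + 420 + 275 + 300 + 715 = 1940.
(Supply check: S1 ships 115; S2 ships 115; S3 ships 90.)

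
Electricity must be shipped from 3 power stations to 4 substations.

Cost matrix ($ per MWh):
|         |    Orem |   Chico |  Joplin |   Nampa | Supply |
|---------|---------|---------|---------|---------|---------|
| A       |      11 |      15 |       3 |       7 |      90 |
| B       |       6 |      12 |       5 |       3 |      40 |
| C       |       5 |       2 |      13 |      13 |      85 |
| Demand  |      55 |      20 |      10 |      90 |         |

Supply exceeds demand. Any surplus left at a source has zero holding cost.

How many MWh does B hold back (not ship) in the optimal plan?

0

An optimal plan:
  A→Joplin: 10 × $3 = $30
  A→Nampa: 50 × $7 = $350
  B→Nampa: 40 × $3 = $120
  C→Orem: 55 × $5 = $275
  C→Chico: 20 × $2 = $40
Total cost = $815.
B ships 40 of its 40, leaving 0.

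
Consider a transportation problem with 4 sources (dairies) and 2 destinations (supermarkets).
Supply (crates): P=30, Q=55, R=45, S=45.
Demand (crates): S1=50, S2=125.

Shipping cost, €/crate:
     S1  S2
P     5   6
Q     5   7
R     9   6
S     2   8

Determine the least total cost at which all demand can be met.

Optimal allocation:
  P→S2: 30 × €6 = €180
  Q→S1: 5 × €5 = €25
  Q→S2: 50 × €7 = €350
  R→S2: 45 × €6 = €270
  S→S1: 45 × €2 = €90
Total = 180 + 25 + 350 + 270 + 90 = €915.
(Supply check: P ships 30; Q ships 55; R ships 45; S ships 45.)

915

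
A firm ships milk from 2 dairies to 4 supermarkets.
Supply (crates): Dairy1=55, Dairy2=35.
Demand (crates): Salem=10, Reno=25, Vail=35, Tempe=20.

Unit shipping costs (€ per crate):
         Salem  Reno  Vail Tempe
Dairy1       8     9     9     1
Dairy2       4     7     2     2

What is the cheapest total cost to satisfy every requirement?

One minimum-cost allocation:
  Dairy1 to Salem: 10 × €8 = €80
  Dairy1 to Reno: 25 × €9 = €225
  Dairy1 to Tempe: 20 × €1 = €20
  Dairy2 to Vail: 35 × €2 = €70
Total = 80 + 225 + 20 + 70 = €395.
(Supply check: Dairy1 ships 55; Dairy2 ships 35.)

395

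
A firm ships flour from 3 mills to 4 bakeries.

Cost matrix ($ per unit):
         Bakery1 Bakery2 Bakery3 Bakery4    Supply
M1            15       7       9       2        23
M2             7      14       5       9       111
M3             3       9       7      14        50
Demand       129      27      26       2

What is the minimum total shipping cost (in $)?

Optimal allocation:
  M1–Bakery2: 21 × $7 = $147
  M1–Bakery4: 2 × $2 = $4
  M2–Bakery1: 85 × $7 = $595
  M2–Bakery3: 26 × $5 = $130
  M3–Bakery1: 44 × $3 = $132
  M3–Bakery2: 6 × $9 = $54
Total = 147 + 4 + 595 + 130 + 132 + 54 = $1062.

1062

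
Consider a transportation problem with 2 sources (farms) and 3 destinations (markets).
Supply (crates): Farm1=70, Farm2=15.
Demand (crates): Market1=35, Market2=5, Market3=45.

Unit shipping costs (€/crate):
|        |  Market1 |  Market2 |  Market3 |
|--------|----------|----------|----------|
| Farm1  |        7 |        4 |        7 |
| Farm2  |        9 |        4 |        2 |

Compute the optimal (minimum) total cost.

505

A cheapest plan:
  Farm1->Market1: 35 × €7 = €245
  Farm1->Market2: 5 × €4 = €20
  Farm1->Market3: 30 × €7 = €210
  Farm2->Market3: 15 × €2 = €30
Total = 245 + 20 + 210 + 30 = €505.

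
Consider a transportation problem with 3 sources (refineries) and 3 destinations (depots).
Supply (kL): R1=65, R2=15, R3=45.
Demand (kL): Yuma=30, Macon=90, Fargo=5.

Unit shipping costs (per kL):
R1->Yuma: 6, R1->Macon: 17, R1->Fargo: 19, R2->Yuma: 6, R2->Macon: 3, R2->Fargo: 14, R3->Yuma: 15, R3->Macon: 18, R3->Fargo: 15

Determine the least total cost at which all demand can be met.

Optimal allocation:
  R1 to Yuma: 30 kL
  R1 to Macon: 35 kL
  R2 to Macon: 15 kL
  R3 to Macon: 40 kL
  R3 to Fargo: 5 kL
Total cost = 1615.

1615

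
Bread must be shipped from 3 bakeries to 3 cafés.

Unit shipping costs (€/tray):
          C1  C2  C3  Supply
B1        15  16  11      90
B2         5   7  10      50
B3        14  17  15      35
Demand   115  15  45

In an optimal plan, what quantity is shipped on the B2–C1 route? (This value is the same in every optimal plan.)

Optimal shipments:
  B1 to C1: 30 × €15 = €450
  B1 to C2: 15 × €16 = €240
  B1 to C3: 45 × €11 = €495
  B2 to C1: 50 × €5 = €250
  B3 to C1: 35 × €14 = €490
Total cost = €1925.
So B2→C1 carries 50 trays.

50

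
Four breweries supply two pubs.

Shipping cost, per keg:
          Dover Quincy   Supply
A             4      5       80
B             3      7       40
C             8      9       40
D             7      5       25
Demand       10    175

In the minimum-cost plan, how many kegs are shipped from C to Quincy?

Solving gives:
  A to Quincy: 80 × 5 = 400
  B to Dover: 10 × 3 = 30
  B to Quincy: 30 × 7 = 210
  C to Quincy: 40 × 9 = 360
  D to Quincy: 25 × 5 = 125
Total cost = 1125.
So C→Quincy carries 40 kegs.

40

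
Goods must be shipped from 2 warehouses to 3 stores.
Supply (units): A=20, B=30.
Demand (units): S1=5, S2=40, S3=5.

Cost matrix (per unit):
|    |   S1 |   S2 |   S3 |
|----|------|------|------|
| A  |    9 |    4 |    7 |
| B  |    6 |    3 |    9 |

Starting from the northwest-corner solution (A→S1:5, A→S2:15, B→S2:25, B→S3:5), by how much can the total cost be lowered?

Current plan cost = 5·9 + 15·4 + 25·3 + 5·9 = 225.
Optimal plan:
  A–S2: 15 × 4 = 60
  A–S3: 5 × 7 = 35
  B–S1: 5 × 6 = 30
  B–S2: 25 × 3 = 75
Optimal cost = 200.
Saving = 225 − 200 = 25.

25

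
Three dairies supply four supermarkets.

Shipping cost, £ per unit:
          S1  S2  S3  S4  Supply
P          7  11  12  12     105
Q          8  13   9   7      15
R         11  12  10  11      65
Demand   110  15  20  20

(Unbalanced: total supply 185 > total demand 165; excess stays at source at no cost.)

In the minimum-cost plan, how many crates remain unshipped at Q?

0

Minimum-cost shipments:
  P–S1: 105 × £7 = £735
  Q–S4: 15 × £7 = £105
  R–S1: 5 × £11 = £55
  R–S2: 15 × £12 = £180
  R–S3: 20 × £10 = £200
  R–S4: 5 × £11 = £55
Total cost = £1330.
Q ships 15 of its 15, leaving 0.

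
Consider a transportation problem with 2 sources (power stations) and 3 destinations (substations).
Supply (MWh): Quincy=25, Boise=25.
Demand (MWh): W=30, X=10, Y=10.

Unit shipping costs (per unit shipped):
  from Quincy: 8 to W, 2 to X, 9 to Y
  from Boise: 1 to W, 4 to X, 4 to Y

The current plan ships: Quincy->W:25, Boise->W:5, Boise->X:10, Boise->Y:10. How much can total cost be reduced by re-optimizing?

Current plan cost = 25·8 + 5·1 + 10·4 + 10·4 = 285.
Optimal plan:
  Quincy→W: 5 MWh
  Quincy→X: 10 MWh
  Quincy→Y: 10 MWh
  Boise→W: 25 MWh
Optimal cost = 175.
Saving = 285 − 175 = 110.

110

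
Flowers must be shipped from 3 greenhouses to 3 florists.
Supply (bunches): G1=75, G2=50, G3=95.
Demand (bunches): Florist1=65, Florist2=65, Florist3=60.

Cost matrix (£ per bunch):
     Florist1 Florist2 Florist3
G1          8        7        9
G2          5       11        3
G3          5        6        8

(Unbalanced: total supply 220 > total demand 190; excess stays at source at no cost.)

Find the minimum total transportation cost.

990

A cheapest plan:
  G1→Florist2: 45 × £7 = £315
  G2→Florist3: 50 × £3 = £150
  G3→Florist1: 65 × £5 = £325
  G3→Florist2: 20 × £6 = £120
  G3→Florist3: 10 × £8 = £80
Total = 315 + 150 + 325 + 120 + 80 = £990.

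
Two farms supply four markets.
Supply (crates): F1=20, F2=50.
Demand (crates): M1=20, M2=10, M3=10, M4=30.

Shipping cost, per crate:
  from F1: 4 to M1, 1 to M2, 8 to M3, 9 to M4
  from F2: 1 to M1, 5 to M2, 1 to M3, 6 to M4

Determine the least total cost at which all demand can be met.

A cheapest plan:
  F1→M2: 10 × 1 = 10
  F1→M4: 10 × 9 = 90
  F2→M1: 20 × 1 = 20
  F2→M3: 10 × 1 = 10
  F2→M4: 20 × 6 = 120
Total = 10 + 90 + 20 + 10 + 120 = 250.

250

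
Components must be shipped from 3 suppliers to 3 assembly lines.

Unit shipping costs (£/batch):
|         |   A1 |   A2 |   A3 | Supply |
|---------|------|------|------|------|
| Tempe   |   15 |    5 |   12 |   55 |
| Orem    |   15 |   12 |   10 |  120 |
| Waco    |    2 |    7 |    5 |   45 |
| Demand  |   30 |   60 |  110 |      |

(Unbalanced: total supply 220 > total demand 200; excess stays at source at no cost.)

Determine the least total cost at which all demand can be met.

1420

Optimal allocation:
  Tempe→A2: 55 × £5 = £275
  Orem→A2: 5 × £12 = £60
  Orem→A3: 95 × £10 = £950
  Waco→A1: 30 × £2 = £60
  Waco→A3: 15 × £5 = £75
Total = 275 + 60 + 950 + 60 + 75 = £1420.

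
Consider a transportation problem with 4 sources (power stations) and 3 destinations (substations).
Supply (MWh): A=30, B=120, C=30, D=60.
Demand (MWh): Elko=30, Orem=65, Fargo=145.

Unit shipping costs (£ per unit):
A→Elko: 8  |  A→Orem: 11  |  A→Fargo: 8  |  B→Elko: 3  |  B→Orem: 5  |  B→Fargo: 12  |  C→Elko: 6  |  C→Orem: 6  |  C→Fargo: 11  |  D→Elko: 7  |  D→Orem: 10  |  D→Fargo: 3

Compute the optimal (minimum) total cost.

One minimum-cost allocation:
  A->Fargo: 30 × £8 = £240
  B->Elko: 30 × £3 = £90
  B->Orem: 65 × £5 = £325
  B->Fargo: 25 × £12 = £300
  C->Fargo: 30 × £11 = £330
  D->Fargo: 60 × £3 = £180
Total = 240 + 90 + 325 + 300 + 330 + 180 = £1465.
(Supply check: A ships 30; B ships 120; C ships 30; D ships 60.)

1465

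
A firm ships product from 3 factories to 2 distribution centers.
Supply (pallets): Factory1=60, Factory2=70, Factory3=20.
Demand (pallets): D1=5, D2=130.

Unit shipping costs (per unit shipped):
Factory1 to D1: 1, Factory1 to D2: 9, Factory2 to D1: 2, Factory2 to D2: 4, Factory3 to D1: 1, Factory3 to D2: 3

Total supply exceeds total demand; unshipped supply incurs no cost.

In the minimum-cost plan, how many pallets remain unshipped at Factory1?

15

An optimal plan:
  Factory1 to D1: 5 pallets
  Factory1 to D2: 40 pallets
  Factory2 to D2: 70 pallets
  Factory3 to D2: 20 pallets
Total cost = 705.
Factory1 ships 45 of its 60, leaving 15.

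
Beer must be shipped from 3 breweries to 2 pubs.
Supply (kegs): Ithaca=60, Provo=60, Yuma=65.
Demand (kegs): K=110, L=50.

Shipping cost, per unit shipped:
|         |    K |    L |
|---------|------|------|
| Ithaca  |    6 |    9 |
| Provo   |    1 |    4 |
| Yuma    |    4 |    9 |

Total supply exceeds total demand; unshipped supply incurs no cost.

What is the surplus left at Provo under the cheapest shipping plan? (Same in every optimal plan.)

An optimal plan:
  Ithaca->L: 35 × 9 = 315
  Provo->K: 45 × 1 = 45
  Provo->L: 15 × 4 = 60
  Yuma->K: 65 × 4 = 260
Total cost = 680.
Provo ships 60 of its 60, leaving 0.

0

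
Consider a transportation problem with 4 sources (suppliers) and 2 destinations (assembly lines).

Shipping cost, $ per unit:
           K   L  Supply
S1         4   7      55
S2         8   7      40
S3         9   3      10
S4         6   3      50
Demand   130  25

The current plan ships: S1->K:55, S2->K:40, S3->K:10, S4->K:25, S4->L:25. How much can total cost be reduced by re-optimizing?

30

Current plan cost = 55·4 + 40·8 + 10·9 + 25·6 + 25·3 = $855.
Optimal plan:
  S1–K: 55 × $4 = $220
  S2–K: 40 × $8 = $320
  S3–L: 10 × $3 = $30
  S4–K: 35 × $6 = $210
  S4–L: 15 × $3 = $45
Optimal cost = $825.
Saving = 855 − 825 = $30.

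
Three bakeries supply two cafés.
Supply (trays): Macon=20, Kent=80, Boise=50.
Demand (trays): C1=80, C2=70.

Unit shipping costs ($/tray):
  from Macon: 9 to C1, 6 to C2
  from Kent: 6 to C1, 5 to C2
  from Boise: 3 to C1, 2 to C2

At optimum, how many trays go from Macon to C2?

The minimum-cost plan:
  Macon→C2: 20 × $6 = $120
  Kent→C1: 30 × $6 = $180
  Kent→C2: 50 × $5 = $250
  Boise→C1: 50 × $3 = $150
Total cost = $700.
So Macon→C2 carries 20 trays.

20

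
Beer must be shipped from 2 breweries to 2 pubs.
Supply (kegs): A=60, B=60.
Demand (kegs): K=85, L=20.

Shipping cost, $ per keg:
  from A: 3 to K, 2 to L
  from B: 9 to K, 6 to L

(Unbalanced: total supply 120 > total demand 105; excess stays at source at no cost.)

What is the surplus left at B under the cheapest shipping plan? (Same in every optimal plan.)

Minimum-cost shipments:
  A->K: 60 × $3 = $180
  B->K: 25 × $9 = $225
  B->L: 20 × $6 = $120
Total cost = $525.
B ships 45 of its 60, leaving 15.

15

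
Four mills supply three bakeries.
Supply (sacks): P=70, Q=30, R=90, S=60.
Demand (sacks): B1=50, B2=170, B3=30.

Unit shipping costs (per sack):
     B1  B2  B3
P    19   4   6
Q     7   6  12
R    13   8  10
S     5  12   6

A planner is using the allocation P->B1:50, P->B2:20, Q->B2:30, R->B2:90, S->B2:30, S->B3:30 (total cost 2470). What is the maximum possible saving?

940

Current plan cost = 50·19 + 20·4 + 30·6 + 90·8 + 30·12 + 30·6 = 2470.
Optimal plan:
  P–B2: 70 × 4 = 280
  Q–B1: 20 × 7 = 140
  Q–B2: 10 × 6 = 60
  R–B2: 90 × 8 = 720
  S–B1: 30 × 5 = 150
  S–B3: 30 × 6 = 180
Optimal cost = 1530.
Saving = 2470 − 1530 = 940.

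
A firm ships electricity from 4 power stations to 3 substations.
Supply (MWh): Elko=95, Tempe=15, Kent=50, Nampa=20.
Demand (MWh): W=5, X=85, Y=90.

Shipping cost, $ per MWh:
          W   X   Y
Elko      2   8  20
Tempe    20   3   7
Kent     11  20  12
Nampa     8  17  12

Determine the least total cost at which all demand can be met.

1735

One minimum-cost allocation:
  Elko to W: 5 × $2 = $10
  Elko to X: 85 × $8 = $680
  Elko to Y: 5 × $20 = $100
  Tempe to Y: 15 × $7 = $105
  Kent to Y: 50 × $12 = $600
  Nampa to Y: 20 × $12 = $240
Total = 10 + 680 + 100 + 105 + 600 + 240 = $1735.
(Supply check: Elko ships 95; Tempe ships 15; Kent ships 50; Nampa ships 20.)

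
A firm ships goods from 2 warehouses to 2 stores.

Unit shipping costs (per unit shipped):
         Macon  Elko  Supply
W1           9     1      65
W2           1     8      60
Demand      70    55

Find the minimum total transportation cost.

A cheapest plan:
  W1–Macon: 10 × 9 = 90
  W1–Elko: 55 × 1 = 55
  W2–Macon: 60 × 1 = 60
Total = 90 + 55 + 60 = 205.

205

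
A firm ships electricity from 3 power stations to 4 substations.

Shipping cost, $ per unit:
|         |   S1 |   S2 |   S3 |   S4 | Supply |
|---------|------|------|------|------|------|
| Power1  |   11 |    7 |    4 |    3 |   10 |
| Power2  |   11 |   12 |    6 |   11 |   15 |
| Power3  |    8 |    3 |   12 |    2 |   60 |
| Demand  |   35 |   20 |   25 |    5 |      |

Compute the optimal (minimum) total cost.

A cheapest plan:
  Power1→S3: 10 × $4 = $40
  Power2→S3: 15 × $6 = $90
  Power3→S1: 35 × $8 = $280
  Power3→S2: 20 × $3 = $60
  Power3→S4: 5 × $2 = $10
Total = 40 + 90 + 280 + 60 + 10 = $480.
(Supply check: Power1 ships 10; Power2 ships 15; Power3 ships 60.)

480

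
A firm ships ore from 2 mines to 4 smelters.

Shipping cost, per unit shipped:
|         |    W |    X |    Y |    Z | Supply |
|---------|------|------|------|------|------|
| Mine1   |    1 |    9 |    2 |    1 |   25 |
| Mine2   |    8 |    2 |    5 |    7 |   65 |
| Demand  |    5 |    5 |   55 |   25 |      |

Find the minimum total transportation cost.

An optimal shipping plan:
  Mine1→W: 5 × 1 = 5
  Mine1→Z: 20 × 1 = 20
  Mine2→X: 5 × 2 = 10
  Mine2→Y: 55 × 5 = 275
  Mine2→Z: 5 × 7 = 35
Total = 5 + 20 + 10 + 275 + 35 = 345.

345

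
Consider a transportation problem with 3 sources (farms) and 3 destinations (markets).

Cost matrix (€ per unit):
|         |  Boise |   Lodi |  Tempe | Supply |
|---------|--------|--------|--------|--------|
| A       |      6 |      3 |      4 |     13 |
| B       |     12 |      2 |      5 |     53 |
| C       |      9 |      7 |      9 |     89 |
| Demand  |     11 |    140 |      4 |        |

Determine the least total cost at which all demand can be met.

One minimum-cost allocation:
  A–Lodi: 9 × €3 = €27
  A–Tempe: 4 × €4 = €16
  B–Lodi: 53 × €2 = €106
  C–Boise: 11 × €9 = €99
  C–Lodi: 78 × €7 = €546
Total = 27 + 16 + 106 + 99 + 546 = €794.
(Supply check: A ships 13; B ships 53; C ships 89.)

794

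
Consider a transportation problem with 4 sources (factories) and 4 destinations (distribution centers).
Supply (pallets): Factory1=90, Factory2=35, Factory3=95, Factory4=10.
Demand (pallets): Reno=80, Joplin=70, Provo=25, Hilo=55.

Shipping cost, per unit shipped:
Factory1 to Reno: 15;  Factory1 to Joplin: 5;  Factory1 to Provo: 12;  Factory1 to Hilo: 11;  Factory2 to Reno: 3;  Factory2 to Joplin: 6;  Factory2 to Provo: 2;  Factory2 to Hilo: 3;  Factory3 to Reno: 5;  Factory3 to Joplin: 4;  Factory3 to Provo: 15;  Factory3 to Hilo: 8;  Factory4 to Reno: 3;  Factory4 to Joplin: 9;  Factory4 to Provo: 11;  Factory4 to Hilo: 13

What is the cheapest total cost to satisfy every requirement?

1230

One minimum-cost allocation:
  Factory1–Joplin: 70 × 5 = 350
  Factory1–Hilo: 20 × 11 = 220
  Factory2–Provo: 25 × 2 = 50
  Factory2–Hilo: 10 × 3 = 30
  Factory3–Reno: 70 × 5 = 350
  Factory3–Hilo: 25 × 8 = 200
  Factory4–Reno: 10 × 3 = 30
Total = 350 + 220 + 50 + 30 + 350 + 200 + 30 = 1230.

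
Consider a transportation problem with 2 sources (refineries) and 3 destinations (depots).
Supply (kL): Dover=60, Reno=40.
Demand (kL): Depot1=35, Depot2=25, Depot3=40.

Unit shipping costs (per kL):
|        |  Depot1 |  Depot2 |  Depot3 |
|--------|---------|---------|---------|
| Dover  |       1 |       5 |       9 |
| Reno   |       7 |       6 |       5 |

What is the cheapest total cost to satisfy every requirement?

A cheapest plan:
  Dover→Depot1: 35 kL
  Dover→Depot2: 25 kL
  Reno→Depot3: 40 kL
Total cost = 360.

360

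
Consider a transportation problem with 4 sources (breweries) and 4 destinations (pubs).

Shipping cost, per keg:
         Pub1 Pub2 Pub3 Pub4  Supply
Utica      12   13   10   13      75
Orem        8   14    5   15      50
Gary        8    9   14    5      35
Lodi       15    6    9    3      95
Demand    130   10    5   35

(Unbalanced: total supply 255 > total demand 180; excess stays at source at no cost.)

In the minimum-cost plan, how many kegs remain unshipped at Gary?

An optimal plan:
  Utica->Pub1: 50 × 12 = 600
  Orem->Pub1: 45 × 8 = 360
  Orem->Pub3: 5 × 5 = 25
  Gary->Pub1: 35 × 8 = 280
  Lodi->Pub2: 10 × 6 = 60
  Lodi->Pub4: 35 × 3 = 105
Total cost = 1430.
Gary ships 35 of its 35, leaving 0.

0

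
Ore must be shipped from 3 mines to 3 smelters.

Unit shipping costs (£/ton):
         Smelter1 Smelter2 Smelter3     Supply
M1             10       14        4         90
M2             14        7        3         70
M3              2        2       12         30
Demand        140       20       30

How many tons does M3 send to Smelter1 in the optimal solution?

30

Solving gives:
  M1–Smelter1: 90 tons
  M2–Smelter1: 20 tons
  M2–Smelter2: 20 tons
  M2–Smelter3: 30 tons
  M3–Smelter1: 30 tons
Total cost = £1470.
So M3→Smelter1 carries 30 tons.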